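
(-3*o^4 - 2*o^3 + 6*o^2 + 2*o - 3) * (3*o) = -9*o^5 - 6*o^4 + 18*o^3 + 6*o^2 - 9*o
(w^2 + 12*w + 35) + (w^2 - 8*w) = 2*w^2 + 4*w + 35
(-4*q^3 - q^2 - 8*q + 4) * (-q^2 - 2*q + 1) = 4*q^5 + 9*q^4 + 6*q^3 + 11*q^2 - 16*q + 4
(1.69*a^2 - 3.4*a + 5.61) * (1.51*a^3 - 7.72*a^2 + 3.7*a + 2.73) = 2.5519*a^5 - 18.1808*a^4 + 40.9721*a^3 - 51.2755*a^2 + 11.475*a + 15.3153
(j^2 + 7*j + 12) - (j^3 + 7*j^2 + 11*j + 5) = -j^3 - 6*j^2 - 4*j + 7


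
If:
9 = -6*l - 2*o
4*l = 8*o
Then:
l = -9/7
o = -9/14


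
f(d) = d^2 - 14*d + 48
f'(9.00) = 4.00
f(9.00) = 3.00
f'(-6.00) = -26.00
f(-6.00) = 168.00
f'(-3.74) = -21.48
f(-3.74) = 114.35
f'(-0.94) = -15.88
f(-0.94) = 62.04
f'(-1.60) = -17.20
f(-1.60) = 72.96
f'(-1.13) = -16.26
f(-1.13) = 65.10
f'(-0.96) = -15.92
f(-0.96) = 62.36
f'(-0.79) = -15.58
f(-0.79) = 59.68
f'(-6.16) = -26.32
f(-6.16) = 172.19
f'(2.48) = -9.04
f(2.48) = 19.43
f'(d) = 2*d - 14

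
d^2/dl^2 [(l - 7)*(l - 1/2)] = 2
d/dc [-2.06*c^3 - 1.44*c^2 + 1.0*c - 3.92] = -6.18*c^2 - 2.88*c + 1.0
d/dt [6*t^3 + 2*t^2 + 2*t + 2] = 18*t^2 + 4*t + 2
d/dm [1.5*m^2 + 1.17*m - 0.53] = 3.0*m + 1.17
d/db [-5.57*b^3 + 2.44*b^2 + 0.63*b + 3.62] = -16.71*b^2 + 4.88*b + 0.63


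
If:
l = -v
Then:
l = -v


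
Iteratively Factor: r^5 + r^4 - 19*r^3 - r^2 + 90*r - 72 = (r - 2)*(r^4 + 3*r^3 - 13*r^2 - 27*r + 36) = (r - 2)*(r + 4)*(r^3 - r^2 - 9*r + 9) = (r - 2)*(r + 3)*(r + 4)*(r^2 - 4*r + 3) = (r - 2)*(r - 1)*(r + 3)*(r + 4)*(r - 3)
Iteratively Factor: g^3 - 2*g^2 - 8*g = (g - 4)*(g^2 + 2*g) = g*(g - 4)*(g + 2)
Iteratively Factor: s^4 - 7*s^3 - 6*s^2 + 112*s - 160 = (s - 4)*(s^3 - 3*s^2 - 18*s + 40) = (s - 4)*(s - 2)*(s^2 - s - 20) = (s - 4)*(s - 2)*(s + 4)*(s - 5)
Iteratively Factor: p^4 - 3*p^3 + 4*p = (p - 2)*(p^3 - p^2 - 2*p) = (p - 2)^2*(p^2 + p) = (p - 2)^2*(p + 1)*(p)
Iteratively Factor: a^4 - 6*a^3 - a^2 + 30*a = (a + 2)*(a^3 - 8*a^2 + 15*a) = a*(a + 2)*(a^2 - 8*a + 15) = a*(a - 3)*(a + 2)*(a - 5)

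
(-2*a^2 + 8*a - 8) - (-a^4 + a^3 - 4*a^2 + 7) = a^4 - a^3 + 2*a^2 + 8*a - 15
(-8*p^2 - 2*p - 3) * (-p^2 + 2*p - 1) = 8*p^4 - 14*p^3 + 7*p^2 - 4*p + 3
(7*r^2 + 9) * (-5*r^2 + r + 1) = -35*r^4 + 7*r^3 - 38*r^2 + 9*r + 9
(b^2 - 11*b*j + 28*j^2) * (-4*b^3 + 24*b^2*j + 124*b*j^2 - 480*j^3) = -4*b^5 + 68*b^4*j - 252*b^3*j^2 - 1172*b^2*j^3 + 8752*b*j^4 - 13440*j^5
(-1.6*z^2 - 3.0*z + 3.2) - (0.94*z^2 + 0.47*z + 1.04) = -2.54*z^2 - 3.47*z + 2.16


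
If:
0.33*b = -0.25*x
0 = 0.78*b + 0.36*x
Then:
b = 0.00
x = 0.00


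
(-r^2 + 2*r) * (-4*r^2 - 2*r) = 4*r^4 - 6*r^3 - 4*r^2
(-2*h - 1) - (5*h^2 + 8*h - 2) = -5*h^2 - 10*h + 1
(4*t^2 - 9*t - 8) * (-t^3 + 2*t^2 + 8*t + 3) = -4*t^5 + 17*t^4 + 22*t^3 - 76*t^2 - 91*t - 24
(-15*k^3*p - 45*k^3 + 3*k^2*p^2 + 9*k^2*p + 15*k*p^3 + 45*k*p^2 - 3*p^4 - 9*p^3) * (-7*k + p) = 105*k^4*p + 315*k^4 - 36*k^3*p^2 - 108*k^3*p - 102*k^2*p^3 - 306*k^2*p^2 + 36*k*p^4 + 108*k*p^3 - 3*p^5 - 9*p^4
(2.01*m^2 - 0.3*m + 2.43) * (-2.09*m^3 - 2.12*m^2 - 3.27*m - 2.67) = -4.2009*m^5 - 3.6342*m^4 - 11.0154*m^3 - 9.5373*m^2 - 7.1451*m - 6.4881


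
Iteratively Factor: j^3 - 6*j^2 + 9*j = (j - 3)*(j^2 - 3*j) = (j - 3)^2*(j)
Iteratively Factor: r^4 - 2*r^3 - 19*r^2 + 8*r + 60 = (r + 2)*(r^3 - 4*r^2 - 11*r + 30) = (r - 5)*(r + 2)*(r^2 + r - 6) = (r - 5)*(r + 2)*(r + 3)*(r - 2)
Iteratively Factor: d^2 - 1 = (d - 1)*(d + 1)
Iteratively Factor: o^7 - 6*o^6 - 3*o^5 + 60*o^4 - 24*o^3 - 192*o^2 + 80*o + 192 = (o + 2)*(o^6 - 8*o^5 + 13*o^4 + 34*o^3 - 92*o^2 - 8*o + 96) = (o - 2)*(o + 2)*(o^5 - 6*o^4 + o^3 + 36*o^2 - 20*o - 48) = (o - 2)*(o + 2)^2*(o^4 - 8*o^3 + 17*o^2 + 2*o - 24) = (o - 4)*(o - 2)*(o + 2)^2*(o^3 - 4*o^2 + o + 6) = (o - 4)*(o - 2)^2*(o + 2)^2*(o^2 - 2*o - 3) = (o - 4)*(o - 2)^2*(o + 1)*(o + 2)^2*(o - 3)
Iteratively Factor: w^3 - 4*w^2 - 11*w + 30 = (w - 2)*(w^2 - 2*w - 15) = (w - 5)*(w - 2)*(w + 3)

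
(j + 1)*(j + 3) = j^2 + 4*j + 3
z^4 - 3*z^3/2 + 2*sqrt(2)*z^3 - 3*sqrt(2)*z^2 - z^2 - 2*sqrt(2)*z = z*(z - 2)*(z + 1/2)*(z + 2*sqrt(2))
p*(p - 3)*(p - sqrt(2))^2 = p^4 - 3*p^3 - 2*sqrt(2)*p^3 + 2*p^2 + 6*sqrt(2)*p^2 - 6*p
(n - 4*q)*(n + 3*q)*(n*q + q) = n^3*q - n^2*q^2 + n^2*q - 12*n*q^3 - n*q^2 - 12*q^3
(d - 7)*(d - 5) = d^2 - 12*d + 35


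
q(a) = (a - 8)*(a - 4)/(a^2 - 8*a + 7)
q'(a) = (8 - 2*a)*(a - 8)*(a - 4)/(a^2 - 8*a + 7)^2 + (a - 8)/(a^2 - 8*a + 7) + (a - 4)/(a^2 - 8*a + 7)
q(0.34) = 6.38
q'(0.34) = 8.05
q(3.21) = -0.45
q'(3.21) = 0.75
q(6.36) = 1.13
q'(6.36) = 1.34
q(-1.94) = 2.25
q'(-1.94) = 0.41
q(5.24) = 0.46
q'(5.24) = 0.36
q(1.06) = -57.25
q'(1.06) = 972.24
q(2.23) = -1.74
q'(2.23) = 2.34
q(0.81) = 19.50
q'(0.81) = 96.97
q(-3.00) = 1.92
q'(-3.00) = 0.22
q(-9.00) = 1.38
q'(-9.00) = 0.04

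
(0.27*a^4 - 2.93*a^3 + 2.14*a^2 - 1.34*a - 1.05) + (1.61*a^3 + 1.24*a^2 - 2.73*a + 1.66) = 0.27*a^4 - 1.32*a^3 + 3.38*a^2 - 4.07*a + 0.61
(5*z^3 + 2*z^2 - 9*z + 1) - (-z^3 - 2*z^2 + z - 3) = 6*z^3 + 4*z^2 - 10*z + 4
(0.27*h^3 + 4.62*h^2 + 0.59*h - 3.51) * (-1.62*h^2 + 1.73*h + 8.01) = -0.4374*h^5 - 7.0173*h^4 + 9.1995*h^3 + 43.7131*h^2 - 1.3464*h - 28.1151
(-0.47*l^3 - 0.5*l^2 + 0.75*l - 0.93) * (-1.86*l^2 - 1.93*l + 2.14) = 0.8742*l^5 + 1.8371*l^4 - 1.4358*l^3 - 0.7877*l^2 + 3.3999*l - 1.9902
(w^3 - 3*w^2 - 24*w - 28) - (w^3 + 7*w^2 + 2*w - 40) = -10*w^2 - 26*w + 12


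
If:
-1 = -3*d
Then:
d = 1/3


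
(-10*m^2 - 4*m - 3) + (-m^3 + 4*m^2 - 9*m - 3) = -m^3 - 6*m^2 - 13*m - 6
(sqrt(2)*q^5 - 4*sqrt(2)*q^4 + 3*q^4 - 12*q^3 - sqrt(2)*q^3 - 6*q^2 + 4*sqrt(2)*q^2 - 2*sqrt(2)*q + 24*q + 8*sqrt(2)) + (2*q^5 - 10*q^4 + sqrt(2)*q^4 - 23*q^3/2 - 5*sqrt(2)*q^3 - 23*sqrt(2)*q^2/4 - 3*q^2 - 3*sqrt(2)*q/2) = sqrt(2)*q^5 + 2*q^5 - 7*q^4 - 3*sqrt(2)*q^4 - 47*q^3/2 - 6*sqrt(2)*q^3 - 9*q^2 - 7*sqrt(2)*q^2/4 - 7*sqrt(2)*q/2 + 24*q + 8*sqrt(2)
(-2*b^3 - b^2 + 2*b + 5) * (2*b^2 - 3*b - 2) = -4*b^5 + 4*b^4 + 11*b^3 + 6*b^2 - 19*b - 10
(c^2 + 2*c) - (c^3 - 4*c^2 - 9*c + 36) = -c^3 + 5*c^2 + 11*c - 36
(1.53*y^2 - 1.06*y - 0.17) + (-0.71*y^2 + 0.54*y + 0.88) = 0.82*y^2 - 0.52*y + 0.71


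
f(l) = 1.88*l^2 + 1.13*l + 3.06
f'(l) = 3.76*l + 1.13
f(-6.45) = 73.98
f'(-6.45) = -23.12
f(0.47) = 4.01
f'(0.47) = 2.90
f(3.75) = 33.74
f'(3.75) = 15.23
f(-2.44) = 11.50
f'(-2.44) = -8.04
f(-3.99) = 28.48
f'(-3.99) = -13.87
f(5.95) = 76.34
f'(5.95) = 23.50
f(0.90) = 5.60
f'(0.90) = 4.51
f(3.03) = 23.74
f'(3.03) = 12.52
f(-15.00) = 409.11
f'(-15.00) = -55.27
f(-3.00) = 16.59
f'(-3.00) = -10.15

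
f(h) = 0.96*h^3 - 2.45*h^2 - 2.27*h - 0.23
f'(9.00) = 186.91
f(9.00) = 480.73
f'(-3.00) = 38.35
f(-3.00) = -41.39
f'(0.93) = -4.34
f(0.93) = -3.69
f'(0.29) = -3.45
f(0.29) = -1.07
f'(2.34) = 2.03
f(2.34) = -6.66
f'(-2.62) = 30.34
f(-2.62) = -28.37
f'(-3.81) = 58.21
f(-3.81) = -80.24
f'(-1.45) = 10.89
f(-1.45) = -5.02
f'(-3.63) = 53.47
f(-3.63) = -70.19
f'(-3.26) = 44.31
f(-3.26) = -52.13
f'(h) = 2.88*h^2 - 4.9*h - 2.27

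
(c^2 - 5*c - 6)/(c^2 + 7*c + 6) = (c - 6)/(c + 6)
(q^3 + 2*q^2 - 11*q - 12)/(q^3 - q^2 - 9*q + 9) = (q^2 + 5*q + 4)/(q^2 + 2*q - 3)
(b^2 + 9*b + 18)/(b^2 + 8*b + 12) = (b + 3)/(b + 2)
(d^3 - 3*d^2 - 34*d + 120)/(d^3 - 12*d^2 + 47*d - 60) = (d + 6)/(d - 3)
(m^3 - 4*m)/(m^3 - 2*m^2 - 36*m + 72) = m*(m + 2)/(m^2 - 36)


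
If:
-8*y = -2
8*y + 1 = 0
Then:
No Solution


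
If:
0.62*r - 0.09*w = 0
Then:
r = 0.145161290322581*w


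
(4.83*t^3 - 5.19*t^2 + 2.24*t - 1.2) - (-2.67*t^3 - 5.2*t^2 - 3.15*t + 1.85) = 7.5*t^3 + 0.00999999999999979*t^2 + 5.39*t - 3.05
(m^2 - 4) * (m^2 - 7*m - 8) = m^4 - 7*m^3 - 12*m^2 + 28*m + 32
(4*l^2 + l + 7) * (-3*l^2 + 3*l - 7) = -12*l^4 + 9*l^3 - 46*l^2 + 14*l - 49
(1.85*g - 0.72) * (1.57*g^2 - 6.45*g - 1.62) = 2.9045*g^3 - 13.0629*g^2 + 1.647*g + 1.1664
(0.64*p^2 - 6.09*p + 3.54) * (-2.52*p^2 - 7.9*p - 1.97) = -1.6128*p^4 + 10.2908*p^3 + 37.9294*p^2 - 15.9687*p - 6.9738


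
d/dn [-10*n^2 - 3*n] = -20*n - 3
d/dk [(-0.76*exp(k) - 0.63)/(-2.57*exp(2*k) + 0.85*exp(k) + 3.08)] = (-(0.76*exp(k) + 0.63)*(5.14*exp(k) - 0.85) + 1.9532*exp(2*k) - 0.646*exp(k) - 2.3408)*exp(k)/(-2.57*exp(2*k) + 0.85*exp(k) + 3.08)^2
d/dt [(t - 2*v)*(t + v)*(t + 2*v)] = 3*t^2 + 2*t*v - 4*v^2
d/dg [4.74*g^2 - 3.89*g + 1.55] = 9.48*g - 3.89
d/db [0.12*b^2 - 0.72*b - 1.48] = 0.24*b - 0.72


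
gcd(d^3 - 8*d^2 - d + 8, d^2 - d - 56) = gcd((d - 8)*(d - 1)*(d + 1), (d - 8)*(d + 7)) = d - 8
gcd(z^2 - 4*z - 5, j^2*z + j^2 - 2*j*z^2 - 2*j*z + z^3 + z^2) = z + 1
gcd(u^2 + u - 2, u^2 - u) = u - 1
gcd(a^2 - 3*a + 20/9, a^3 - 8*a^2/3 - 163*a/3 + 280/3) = a - 5/3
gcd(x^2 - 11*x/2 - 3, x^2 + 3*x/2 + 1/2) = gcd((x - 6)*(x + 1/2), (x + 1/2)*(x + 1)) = x + 1/2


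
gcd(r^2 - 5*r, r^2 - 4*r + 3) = 1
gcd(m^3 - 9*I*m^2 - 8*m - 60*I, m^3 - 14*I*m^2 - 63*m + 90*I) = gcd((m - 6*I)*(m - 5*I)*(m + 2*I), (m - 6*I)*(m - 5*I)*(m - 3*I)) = m^2 - 11*I*m - 30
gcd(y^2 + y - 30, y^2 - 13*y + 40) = y - 5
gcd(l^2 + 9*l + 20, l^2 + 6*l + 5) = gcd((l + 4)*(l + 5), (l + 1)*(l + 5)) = l + 5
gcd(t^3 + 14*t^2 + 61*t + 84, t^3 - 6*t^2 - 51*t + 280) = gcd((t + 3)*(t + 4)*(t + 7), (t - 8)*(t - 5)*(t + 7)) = t + 7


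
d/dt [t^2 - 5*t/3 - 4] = 2*t - 5/3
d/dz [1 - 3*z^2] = -6*z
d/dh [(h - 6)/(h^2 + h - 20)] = (h^2 + h - (h - 6)*(2*h + 1) - 20)/(h^2 + h - 20)^2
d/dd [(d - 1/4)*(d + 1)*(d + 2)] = 3*d^2 + 11*d/2 + 5/4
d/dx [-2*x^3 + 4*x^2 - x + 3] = -6*x^2 + 8*x - 1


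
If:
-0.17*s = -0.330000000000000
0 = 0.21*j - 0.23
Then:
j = 1.10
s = 1.94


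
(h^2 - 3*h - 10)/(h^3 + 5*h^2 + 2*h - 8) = (h - 5)/(h^2 + 3*h - 4)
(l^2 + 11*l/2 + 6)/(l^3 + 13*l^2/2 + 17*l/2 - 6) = (2*l + 3)/(2*l^2 + 5*l - 3)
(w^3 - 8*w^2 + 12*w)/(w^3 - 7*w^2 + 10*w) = (w - 6)/(w - 5)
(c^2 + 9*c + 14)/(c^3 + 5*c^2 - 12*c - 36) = (c + 7)/(c^2 + 3*c - 18)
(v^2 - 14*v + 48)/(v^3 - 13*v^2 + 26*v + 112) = (v - 6)/(v^2 - 5*v - 14)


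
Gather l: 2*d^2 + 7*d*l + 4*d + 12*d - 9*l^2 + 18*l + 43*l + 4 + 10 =2*d^2 + 16*d - 9*l^2 + l*(7*d + 61) + 14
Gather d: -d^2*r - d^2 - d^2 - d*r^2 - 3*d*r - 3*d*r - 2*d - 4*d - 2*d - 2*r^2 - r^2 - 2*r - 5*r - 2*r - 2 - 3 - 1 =d^2*(-r - 2) + d*(-r^2 - 6*r - 8) - 3*r^2 - 9*r - 6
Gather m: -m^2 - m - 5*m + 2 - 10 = -m^2 - 6*m - 8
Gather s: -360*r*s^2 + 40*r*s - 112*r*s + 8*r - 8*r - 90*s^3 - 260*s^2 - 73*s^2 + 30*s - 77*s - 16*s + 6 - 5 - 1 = -90*s^3 + s^2*(-360*r - 333) + s*(-72*r - 63)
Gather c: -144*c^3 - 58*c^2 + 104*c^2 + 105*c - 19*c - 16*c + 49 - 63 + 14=-144*c^3 + 46*c^2 + 70*c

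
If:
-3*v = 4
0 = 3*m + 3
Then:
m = -1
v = -4/3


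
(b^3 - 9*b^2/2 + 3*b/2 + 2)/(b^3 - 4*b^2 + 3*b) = (b^2 - 7*b/2 - 2)/(b*(b - 3))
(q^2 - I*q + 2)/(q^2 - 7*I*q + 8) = (q - 2*I)/(q - 8*I)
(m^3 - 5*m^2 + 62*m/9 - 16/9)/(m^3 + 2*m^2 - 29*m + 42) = (m^2 - 3*m + 8/9)/(m^2 + 4*m - 21)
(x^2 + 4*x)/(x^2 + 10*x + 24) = x/(x + 6)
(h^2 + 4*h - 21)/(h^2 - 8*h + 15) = (h + 7)/(h - 5)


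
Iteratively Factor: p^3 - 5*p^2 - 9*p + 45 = (p - 3)*(p^2 - 2*p - 15) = (p - 3)*(p + 3)*(p - 5)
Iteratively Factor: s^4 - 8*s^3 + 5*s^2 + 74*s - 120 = (s - 4)*(s^3 - 4*s^2 - 11*s + 30) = (s - 4)*(s + 3)*(s^2 - 7*s + 10) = (s - 4)*(s - 2)*(s + 3)*(s - 5)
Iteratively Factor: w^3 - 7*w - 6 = (w - 3)*(w^2 + 3*w + 2) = (w - 3)*(w + 1)*(w + 2)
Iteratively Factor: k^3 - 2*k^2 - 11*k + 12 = (k - 1)*(k^2 - k - 12) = (k - 4)*(k - 1)*(k + 3)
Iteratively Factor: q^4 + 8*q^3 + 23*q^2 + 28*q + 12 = (q + 2)*(q^3 + 6*q^2 + 11*q + 6) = (q + 1)*(q + 2)*(q^2 + 5*q + 6) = (q + 1)*(q + 2)*(q + 3)*(q + 2)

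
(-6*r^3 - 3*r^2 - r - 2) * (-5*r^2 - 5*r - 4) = 30*r^5 + 45*r^4 + 44*r^3 + 27*r^2 + 14*r + 8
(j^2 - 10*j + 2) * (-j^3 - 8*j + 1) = -j^5 + 10*j^4 - 10*j^3 + 81*j^2 - 26*j + 2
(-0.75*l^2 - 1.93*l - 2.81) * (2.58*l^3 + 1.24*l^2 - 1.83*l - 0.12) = -1.935*l^5 - 5.9094*l^4 - 8.2705*l^3 + 0.1375*l^2 + 5.3739*l + 0.3372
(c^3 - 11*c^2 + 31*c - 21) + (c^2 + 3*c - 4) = c^3 - 10*c^2 + 34*c - 25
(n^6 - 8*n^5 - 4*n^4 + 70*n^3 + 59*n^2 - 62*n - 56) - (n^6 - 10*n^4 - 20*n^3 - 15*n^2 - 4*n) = -8*n^5 + 6*n^4 + 90*n^3 + 74*n^2 - 58*n - 56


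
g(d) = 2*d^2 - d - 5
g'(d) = 4*d - 1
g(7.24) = 92.60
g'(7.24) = 27.96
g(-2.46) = 9.56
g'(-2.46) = -10.84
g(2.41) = 4.21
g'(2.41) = 8.64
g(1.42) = -2.39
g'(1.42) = 4.68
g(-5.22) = 54.72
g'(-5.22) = -21.88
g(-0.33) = -4.45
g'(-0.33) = -2.32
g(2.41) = 4.21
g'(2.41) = 8.64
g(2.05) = 1.36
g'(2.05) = 7.20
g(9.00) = 148.00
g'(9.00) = 35.00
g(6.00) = 61.00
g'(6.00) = 23.00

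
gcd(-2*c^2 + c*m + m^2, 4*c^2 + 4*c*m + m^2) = 2*c + m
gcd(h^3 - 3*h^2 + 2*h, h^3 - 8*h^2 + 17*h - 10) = h^2 - 3*h + 2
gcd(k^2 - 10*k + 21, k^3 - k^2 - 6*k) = k - 3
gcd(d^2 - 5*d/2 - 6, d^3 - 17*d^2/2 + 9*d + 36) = d^2 - 5*d/2 - 6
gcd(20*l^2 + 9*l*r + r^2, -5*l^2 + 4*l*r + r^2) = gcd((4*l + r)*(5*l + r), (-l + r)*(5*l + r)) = 5*l + r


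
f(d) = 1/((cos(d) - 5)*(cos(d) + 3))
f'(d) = sin(d)/((cos(d) - 5)*(cos(d) + 3)^2) + sin(d)/((cos(d) - 5)^2*(cos(d) + 3)) = 2*(cos(d) - 1)*sin(d)/((cos(d) - 5)^2*(cos(d) + 3)^2)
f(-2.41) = -0.08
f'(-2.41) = 0.01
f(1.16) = -0.06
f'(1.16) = -0.00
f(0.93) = -0.06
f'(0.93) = -0.00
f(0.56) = -0.06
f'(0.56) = -0.00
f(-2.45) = -0.08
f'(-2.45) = 0.01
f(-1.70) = -0.07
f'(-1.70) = 0.01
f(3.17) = -0.08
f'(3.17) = 0.00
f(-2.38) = -0.08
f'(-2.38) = 0.01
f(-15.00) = -0.08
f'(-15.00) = 0.01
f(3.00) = -0.08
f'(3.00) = 0.00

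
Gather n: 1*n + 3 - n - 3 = 0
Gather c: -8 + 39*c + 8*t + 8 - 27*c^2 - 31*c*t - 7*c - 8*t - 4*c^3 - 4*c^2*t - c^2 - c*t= -4*c^3 + c^2*(-4*t - 28) + c*(32 - 32*t)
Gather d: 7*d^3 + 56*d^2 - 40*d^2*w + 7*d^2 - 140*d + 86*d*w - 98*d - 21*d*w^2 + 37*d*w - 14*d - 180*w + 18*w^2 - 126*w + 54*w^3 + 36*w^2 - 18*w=7*d^3 + d^2*(63 - 40*w) + d*(-21*w^2 + 123*w - 252) + 54*w^3 + 54*w^2 - 324*w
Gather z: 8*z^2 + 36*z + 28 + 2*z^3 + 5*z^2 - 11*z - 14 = 2*z^3 + 13*z^2 + 25*z + 14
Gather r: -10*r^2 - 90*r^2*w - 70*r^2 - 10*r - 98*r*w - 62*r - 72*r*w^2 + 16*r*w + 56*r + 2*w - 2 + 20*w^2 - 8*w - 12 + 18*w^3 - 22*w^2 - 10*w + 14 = r^2*(-90*w - 80) + r*(-72*w^2 - 82*w - 16) + 18*w^3 - 2*w^2 - 16*w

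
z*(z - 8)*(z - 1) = z^3 - 9*z^2 + 8*z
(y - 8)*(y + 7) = y^2 - y - 56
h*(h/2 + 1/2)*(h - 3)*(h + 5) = h^4/2 + 3*h^3/2 - 13*h^2/2 - 15*h/2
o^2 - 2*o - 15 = (o - 5)*(o + 3)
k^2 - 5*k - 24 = (k - 8)*(k + 3)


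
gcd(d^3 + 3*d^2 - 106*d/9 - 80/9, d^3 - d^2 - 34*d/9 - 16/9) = d^2 - 2*d - 16/9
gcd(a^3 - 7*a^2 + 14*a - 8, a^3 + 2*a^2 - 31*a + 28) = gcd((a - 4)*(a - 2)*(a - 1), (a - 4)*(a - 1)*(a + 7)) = a^2 - 5*a + 4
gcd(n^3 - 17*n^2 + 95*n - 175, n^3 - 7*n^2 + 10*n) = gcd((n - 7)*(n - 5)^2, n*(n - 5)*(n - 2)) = n - 5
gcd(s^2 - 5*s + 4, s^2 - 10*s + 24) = s - 4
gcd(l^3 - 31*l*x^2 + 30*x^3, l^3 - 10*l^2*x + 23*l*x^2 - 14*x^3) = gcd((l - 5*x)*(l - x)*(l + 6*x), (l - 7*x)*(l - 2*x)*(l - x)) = -l + x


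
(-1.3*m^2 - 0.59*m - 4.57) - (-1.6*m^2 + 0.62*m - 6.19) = 0.3*m^2 - 1.21*m + 1.62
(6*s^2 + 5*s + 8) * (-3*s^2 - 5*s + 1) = -18*s^4 - 45*s^3 - 43*s^2 - 35*s + 8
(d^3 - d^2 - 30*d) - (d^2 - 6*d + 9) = d^3 - 2*d^2 - 24*d - 9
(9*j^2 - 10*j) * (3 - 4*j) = -36*j^3 + 67*j^2 - 30*j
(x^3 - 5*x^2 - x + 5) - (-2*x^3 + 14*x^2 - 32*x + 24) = 3*x^3 - 19*x^2 + 31*x - 19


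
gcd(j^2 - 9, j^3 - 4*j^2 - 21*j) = j + 3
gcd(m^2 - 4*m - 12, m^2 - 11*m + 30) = m - 6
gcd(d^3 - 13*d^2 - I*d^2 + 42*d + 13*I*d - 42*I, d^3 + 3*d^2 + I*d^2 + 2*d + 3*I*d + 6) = d - I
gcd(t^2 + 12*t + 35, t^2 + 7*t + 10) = t + 5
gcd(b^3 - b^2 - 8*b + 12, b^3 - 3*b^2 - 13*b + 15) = b + 3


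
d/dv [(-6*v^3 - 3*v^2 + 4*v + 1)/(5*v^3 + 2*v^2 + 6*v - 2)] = (3*v^4 - 112*v^3 - 5*v^2 + 8*v - 14)/(25*v^6 + 20*v^5 + 64*v^4 + 4*v^3 + 28*v^2 - 24*v + 4)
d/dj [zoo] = 0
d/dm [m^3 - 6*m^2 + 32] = 3*m*(m - 4)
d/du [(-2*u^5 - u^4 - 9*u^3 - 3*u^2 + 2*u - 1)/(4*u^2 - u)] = (-24*u^6 - 33*u^4 + 18*u^3 - 5*u^2 + 8*u - 1)/(u^2*(16*u^2 - 8*u + 1))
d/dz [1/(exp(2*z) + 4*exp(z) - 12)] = 2*(-exp(z) - 2)*exp(z)/(exp(2*z) + 4*exp(z) - 12)^2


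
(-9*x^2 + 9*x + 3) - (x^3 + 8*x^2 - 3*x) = -x^3 - 17*x^2 + 12*x + 3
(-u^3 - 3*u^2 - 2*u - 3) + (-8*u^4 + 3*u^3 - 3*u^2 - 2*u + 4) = -8*u^4 + 2*u^3 - 6*u^2 - 4*u + 1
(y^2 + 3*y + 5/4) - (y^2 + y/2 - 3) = 5*y/2 + 17/4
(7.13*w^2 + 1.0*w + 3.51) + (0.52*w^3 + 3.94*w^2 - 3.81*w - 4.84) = 0.52*w^3 + 11.07*w^2 - 2.81*w - 1.33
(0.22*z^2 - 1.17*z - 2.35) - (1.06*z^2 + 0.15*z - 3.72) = -0.84*z^2 - 1.32*z + 1.37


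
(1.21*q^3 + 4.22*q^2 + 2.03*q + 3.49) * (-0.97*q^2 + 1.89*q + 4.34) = -1.1737*q^5 - 1.8065*q^4 + 11.2581*q^3 + 18.7662*q^2 + 15.4063*q + 15.1466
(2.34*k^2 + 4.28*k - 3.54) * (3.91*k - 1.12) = 9.1494*k^3 + 14.114*k^2 - 18.635*k + 3.9648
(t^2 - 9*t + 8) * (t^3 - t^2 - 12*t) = t^5 - 10*t^4 + 5*t^3 + 100*t^2 - 96*t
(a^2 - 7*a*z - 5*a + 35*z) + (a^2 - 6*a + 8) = 2*a^2 - 7*a*z - 11*a + 35*z + 8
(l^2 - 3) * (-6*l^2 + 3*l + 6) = -6*l^4 + 3*l^3 + 24*l^2 - 9*l - 18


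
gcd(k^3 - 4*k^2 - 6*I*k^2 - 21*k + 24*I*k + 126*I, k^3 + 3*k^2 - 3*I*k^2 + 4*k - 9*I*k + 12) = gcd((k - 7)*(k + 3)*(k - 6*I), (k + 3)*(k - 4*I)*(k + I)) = k + 3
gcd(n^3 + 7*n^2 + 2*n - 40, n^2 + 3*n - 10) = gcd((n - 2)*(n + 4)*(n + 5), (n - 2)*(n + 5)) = n^2 + 3*n - 10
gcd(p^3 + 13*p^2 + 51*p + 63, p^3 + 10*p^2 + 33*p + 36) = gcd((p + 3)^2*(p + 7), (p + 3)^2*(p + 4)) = p^2 + 6*p + 9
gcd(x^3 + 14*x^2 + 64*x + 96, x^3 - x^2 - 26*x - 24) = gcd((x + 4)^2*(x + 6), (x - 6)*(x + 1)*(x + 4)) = x + 4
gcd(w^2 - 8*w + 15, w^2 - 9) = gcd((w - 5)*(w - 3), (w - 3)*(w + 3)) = w - 3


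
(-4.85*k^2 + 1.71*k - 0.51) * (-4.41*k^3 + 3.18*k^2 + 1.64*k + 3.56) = 21.3885*k^5 - 22.9641*k^4 - 0.267099999999998*k^3 - 16.0834*k^2 + 5.2512*k - 1.8156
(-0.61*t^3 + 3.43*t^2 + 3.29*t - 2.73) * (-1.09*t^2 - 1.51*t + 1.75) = 0.6649*t^5 - 2.8176*t^4 - 9.8329*t^3 + 4.0103*t^2 + 9.8798*t - 4.7775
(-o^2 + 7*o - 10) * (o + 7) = -o^3 + 39*o - 70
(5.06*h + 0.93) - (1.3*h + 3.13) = 3.76*h - 2.2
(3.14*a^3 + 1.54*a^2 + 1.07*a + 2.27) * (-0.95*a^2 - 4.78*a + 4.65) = -2.983*a^5 - 16.4722*a^4 + 6.2233*a^3 - 0.1101*a^2 - 5.8751*a + 10.5555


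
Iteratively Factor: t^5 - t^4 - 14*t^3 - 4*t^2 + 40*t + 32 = (t + 2)*(t^4 - 3*t^3 - 8*t^2 + 12*t + 16) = (t + 1)*(t + 2)*(t^3 - 4*t^2 - 4*t + 16) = (t + 1)*(t + 2)^2*(t^2 - 6*t + 8) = (t - 2)*(t + 1)*(t + 2)^2*(t - 4)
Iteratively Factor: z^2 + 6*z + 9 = (z + 3)*(z + 3)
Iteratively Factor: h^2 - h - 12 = (h + 3)*(h - 4)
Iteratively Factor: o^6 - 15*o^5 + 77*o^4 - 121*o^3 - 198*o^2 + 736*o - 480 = (o - 3)*(o^5 - 12*o^4 + 41*o^3 + 2*o^2 - 192*o + 160) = (o - 5)*(o - 3)*(o^4 - 7*o^3 + 6*o^2 + 32*o - 32) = (o - 5)*(o - 4)*(o - 3)*(o^3 - 3*o^2 - 6*o + 8) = (o - 5)*(o - 4)*(o - 3)*(o - 1)*(o^2 - 2*o - 8) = (o - 5)*(o - 4)*(o - 3)*(o - 1)*(o + 2)*(o - 4)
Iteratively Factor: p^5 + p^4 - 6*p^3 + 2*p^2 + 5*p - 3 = (p + 1)*(p^4 - 6*p^2 + 8*p - 3) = (p - 1)*(p + 1)*(p^3 + p^2 - 5*p + 3) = (p - 1)^2*(p + 1)*(p^2 + 2*p - 3) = (p - 1)^3*(p + 1)*(p + 3)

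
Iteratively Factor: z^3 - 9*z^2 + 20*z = (z)*(z^2 - 9*z + 20) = z*(z - 4)*(z - 5)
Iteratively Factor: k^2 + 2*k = (k)*(k + 2)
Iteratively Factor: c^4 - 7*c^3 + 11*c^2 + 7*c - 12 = (c - 4)*(c^3 - 3*c^2 - c + 3) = (c - 4)*(c - 3)*(c^2 - 1) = (c - 4)*(c - 3)*(c + 1)*(c - 1)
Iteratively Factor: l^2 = (l)*(l)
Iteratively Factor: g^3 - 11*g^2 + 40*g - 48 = (g - 3)*(g^2 - 8*g + 16) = (g - 4)*(g - 3)*(g - 4)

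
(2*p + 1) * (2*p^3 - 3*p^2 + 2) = 4*p^4 - 4*p^3 - 3*p^2 + 4*p + 2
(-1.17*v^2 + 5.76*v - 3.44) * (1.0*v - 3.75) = -1.17*v^3 + 10.1475*v^2 - 25.04*v + 12.9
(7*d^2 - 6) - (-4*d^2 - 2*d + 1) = 11*d^2 + 2*d - 7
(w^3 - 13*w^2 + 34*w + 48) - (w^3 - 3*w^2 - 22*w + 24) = -10*w^2 + 56*w + 24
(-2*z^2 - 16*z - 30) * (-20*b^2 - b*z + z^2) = 40*b^2*z^2 + 320*b^2*z + 600*b^2 + 2*b*z^3 + 16*b*z^2 + 30*b*z - 2*z^4 - 16*z^3 - 30*z^2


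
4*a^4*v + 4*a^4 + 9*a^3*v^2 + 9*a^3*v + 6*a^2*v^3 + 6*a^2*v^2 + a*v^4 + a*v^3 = (a + v)^2*(4*a + v)*(a*v + a)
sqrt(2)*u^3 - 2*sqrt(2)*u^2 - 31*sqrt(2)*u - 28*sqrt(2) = (u - 7)*(u + 4)*(sqrt(2)*u + sqrt(2))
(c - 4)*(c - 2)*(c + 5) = c^3 - c^2 - 22*c + 40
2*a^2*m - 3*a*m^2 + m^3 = m*(-2*a + m)*(-a + m)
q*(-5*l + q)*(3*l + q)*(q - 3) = -15*l^2*q^2 + 45*l^2*q - 2*l*q^3 + 6*l*q^2 + q^4 - 3*q^3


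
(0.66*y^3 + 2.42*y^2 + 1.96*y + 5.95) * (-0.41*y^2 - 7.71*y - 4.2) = -0.2706*y^5 - 6.0808*y^4 - 22.2338*y^3 - 27.7151*y^2 - 54.1065*y - 24.99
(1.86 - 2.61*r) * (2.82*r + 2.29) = -7.3602*r^2 - 0.7317*r + 4.2594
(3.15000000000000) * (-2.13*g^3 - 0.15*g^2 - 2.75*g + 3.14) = -6.7095*g^3 - 0.4725*g^2 - 8.6625*g + 9.891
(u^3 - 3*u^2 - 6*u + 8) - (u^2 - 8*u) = u^3 - 4*u^2 + 2*u + 8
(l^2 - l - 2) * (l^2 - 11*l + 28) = l^4 - 12*l^3 + 37*l^2 - 6*l - 56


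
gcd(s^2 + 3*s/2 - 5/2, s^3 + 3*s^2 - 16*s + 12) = s - 1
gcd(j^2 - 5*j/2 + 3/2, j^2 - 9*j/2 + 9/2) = j - 3/2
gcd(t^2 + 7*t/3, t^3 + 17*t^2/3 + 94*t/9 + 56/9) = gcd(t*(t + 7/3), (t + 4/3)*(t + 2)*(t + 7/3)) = t + 7/3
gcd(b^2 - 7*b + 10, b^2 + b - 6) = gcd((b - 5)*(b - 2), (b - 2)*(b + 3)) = b - 2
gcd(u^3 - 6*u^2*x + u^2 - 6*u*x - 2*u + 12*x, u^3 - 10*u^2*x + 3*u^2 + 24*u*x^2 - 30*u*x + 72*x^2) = -u + 6*x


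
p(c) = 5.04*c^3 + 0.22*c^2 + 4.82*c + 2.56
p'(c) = 15.12*c^2 + 0.44*c + 4.82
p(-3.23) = -180.55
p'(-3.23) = 161.14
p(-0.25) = 1.29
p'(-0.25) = 5.66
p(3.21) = 187.00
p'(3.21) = 162.03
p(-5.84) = -1021.94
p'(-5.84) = 517.93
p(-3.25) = -183.80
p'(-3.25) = 163.10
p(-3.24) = -182.17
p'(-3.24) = 162.12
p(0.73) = 8.16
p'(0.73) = 13.20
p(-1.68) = -28.81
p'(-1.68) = 46.76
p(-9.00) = -3697.16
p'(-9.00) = 1225.58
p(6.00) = 1128.04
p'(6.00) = 551.78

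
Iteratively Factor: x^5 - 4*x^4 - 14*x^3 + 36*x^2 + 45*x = (x - 5)*(x^4 + x^3 - 9*x^2 - 9*x) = (x - 5)*(x - 3)*(x^3 + 4*x^2 + 3*x) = x*(x - 5)*(x - 3)*(x^2 + 4*x + 3) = x*(x - 5)*(x - 3)*(x + 3)*(x + 1)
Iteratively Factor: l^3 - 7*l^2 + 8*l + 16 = (l - 4)*(l^2 - 3*l - 4) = (l - 4)*(l + 1)*(l - 4)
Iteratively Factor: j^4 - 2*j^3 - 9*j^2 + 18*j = (j - 3)*(j^3 + j^2 - 6*j) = j*(j - 3)*(j^2 + j - 6) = j*(j - 3)*(j - 2)*(j + 3)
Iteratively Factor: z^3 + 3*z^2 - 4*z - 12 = (z - 2)*(z^2 + 5*z + 6) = (z - 2)*(z + 3)*(z + 2)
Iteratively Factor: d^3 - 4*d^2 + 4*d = (d - 2)*(d^2 - 2*d) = (d - 2)^2*(d)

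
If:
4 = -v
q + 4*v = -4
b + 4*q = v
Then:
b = -52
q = 12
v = -4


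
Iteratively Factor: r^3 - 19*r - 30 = (r + 2)*(r^2 - 2*r - 15) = (r + 2)*(r + 3)*(r - 5)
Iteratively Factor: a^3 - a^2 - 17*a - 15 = (a - 5)*(a^2 + 4*a + 3) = (a - 5)*(a + 3)*(a + 1)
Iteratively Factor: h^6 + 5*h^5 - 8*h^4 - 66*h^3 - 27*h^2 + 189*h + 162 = (h + 3)*(h^5 + 2*h^4 - 14*h^3 - 24*h^2 + 45*h + 54) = (h + 1)*(h + 3)*(h^4 + h^3 - 15*h^2 - 9*h + 54) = (h - 2)*(h + 1)*(h + 3)*(h^3 + 3*h^2 - 9*h - 27) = (h - 2)*(h + 1)*(h + 3)^2*(h^2 - 9) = (h - 2)*(h + 1)*(h + 3)^3*(h - 3)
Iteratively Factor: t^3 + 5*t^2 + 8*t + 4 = (t + 2)*(t^2 + 3*t + 2) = (t + 1)*(t + 2)*(t + 2)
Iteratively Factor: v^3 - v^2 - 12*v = (v)*(v^2 - v - 12) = v*(v + 3)*(v - 4)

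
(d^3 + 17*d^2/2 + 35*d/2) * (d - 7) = d^4 + 3*d^3/2 - 42*d^2 - 245*d/2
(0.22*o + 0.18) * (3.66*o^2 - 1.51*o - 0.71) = 0.8052*o^3 + 0.3266*o^2 - 0.428*o - 0.1278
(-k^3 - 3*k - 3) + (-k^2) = -k^3 - k^2 - 3*k - 3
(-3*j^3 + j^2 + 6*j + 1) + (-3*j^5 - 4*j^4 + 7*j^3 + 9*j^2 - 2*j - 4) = -3*j^5 - 4*j^4 + 4*j^3 + 10*j^2 + 4*j - 3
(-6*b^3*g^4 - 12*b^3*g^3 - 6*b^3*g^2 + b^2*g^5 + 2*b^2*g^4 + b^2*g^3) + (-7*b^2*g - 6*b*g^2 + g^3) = -6*b^3*g^4 - 12*b^3*g^3 - 6*b^3*g^2 + b^2*g^5 + 2*b^2*g^4 + b^2*g^3 - 7*b^2*g - 6*b*g^2 + g^3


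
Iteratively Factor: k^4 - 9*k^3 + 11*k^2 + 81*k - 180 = (k + 3)*(k^3 - 12*k^2 + 47*k - 60) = (k - 4)*(k + 3)*(k^2 - 8*k + 15) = (k - 5)*(k - 4)*(k + 3)*(k - 3)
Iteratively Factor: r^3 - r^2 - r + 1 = (r + 1)*(r^2 - 2*r + 1) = (r - 1)*(r + 1)*(r - 1)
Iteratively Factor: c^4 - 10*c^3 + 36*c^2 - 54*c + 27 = (c - 3)*(c^3 - 7*c^2 + 15*c - 9) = (c - 3)*(c - 1)*(c^2 - 6*c + 9) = (c - 3)^2*(c - 1)*(c - 3)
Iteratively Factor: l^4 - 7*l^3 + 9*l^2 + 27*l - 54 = (l - 3)*(l^3 - 4*l^2 - 3*l + 18) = (l - 3)^2*(l^2 - l - 6) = (l - 3)^3*(l + 2)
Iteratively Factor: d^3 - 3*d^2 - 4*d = (d)*(d^2 - 3*d - 4) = d*(d - 4)*(d + 1)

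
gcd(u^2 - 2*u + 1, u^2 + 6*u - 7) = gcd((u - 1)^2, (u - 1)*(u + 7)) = u - 1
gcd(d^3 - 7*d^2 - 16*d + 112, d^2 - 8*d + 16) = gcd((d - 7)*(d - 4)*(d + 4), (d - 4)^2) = d - 4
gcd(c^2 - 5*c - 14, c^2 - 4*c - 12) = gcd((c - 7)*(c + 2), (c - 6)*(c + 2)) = c + 2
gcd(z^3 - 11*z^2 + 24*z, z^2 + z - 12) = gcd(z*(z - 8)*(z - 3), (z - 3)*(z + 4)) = z - 3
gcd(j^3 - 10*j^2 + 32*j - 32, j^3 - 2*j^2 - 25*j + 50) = j - 2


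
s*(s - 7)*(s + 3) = s^3 - 4*s^2 - 21*s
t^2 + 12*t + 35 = (t + 5)*(t + 7)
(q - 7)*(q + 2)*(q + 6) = q^3 + q^2 - 44*q - 84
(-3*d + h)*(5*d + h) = -15*d^2 + 2*d*h + h^2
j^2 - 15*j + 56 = (j - 8)*(j - 7)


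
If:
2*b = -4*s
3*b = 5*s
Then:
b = 0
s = 0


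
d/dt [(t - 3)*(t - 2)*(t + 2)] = 3*t^2 - 6*t - 4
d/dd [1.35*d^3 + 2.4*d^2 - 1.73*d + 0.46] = 4.05*d^2 + 4.8*d - 1.73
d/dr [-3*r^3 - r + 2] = -9*r^2 - 1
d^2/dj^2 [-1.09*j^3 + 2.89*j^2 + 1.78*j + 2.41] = 5.78 - 6.54*j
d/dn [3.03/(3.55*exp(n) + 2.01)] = -10.7565*exp(n)/(3.55*exp(n) + 2.01)^2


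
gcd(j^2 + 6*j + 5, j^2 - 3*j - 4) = j + 1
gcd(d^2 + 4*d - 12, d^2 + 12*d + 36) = d + 6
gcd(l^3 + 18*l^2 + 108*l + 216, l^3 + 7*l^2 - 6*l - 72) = l + 6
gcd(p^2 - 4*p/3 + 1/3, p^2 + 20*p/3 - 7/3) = p - 1/3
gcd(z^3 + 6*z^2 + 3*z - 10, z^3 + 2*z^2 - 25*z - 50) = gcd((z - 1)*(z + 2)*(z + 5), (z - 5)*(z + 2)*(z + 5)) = z^2 + 7*z + 10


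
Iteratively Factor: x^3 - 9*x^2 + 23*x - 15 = (x - 3)*(x^2 - 6*x + 5) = (x - 5)*(x - 3)*(x - 1)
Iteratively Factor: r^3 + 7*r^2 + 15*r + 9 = (r + 3)*(r^2 + 4*r + 3) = (r + 1)*(r + 3)*(r + 3)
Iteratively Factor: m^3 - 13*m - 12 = (m + 1)*(m^2 - m - 12) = (m + 1)*(m + 3)*(m - 4)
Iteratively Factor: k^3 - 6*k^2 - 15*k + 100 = (k - 5)*(k^2 - k - 20) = (k - 5)*(k + 4)*(k - 5)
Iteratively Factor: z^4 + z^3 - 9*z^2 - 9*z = (z + 1)*(z^3 - 9*z) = z*(z + 1)*(z^2 - 9) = z*(z - 3)*(z + 1)*(z + 3)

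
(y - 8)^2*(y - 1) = y^3 - 17*y^2 + 80*y - 64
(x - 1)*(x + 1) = x^2 - 1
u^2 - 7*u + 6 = (u - 6)*(u - 1)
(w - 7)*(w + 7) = w^2 - 49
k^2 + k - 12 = (k - 3)*(k + 4)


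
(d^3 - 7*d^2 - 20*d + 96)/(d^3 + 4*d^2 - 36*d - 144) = (d^2 - 11*d + 24)/(d^2 - 36)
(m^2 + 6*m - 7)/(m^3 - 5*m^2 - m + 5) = (m + 7)/(m^2 - 4*m - 5)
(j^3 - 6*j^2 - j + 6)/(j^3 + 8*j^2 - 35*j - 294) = (j^2 - 1)/(j^2 + 14*j + 49)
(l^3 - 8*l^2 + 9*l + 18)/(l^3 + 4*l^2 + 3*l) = (l^2 - 9*l + 18)/(l*(l + 3))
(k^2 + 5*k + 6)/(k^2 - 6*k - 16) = (k + 3)/(k - 8)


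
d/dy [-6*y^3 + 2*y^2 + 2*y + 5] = -18*y^2 + 4*y + 2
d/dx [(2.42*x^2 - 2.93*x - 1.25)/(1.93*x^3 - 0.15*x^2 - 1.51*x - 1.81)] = (-4.6706*x^4 + 11.3098*x^3 + 3.1438*x^2 - 9.1354*x + 3.4158)/(3.7249*x^6 - 0.579*x^5 - 5.8061*x^4 - 6.5336*x^3 + 2.8231*x^2 + 5.4662*x + 3.2761)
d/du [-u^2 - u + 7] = -2*u - 1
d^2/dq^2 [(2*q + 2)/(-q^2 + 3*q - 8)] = 4*(-(q + 1)*(2*q - 3)^2 + (3*q - 2)*(q^2 - 3*q + 8))/(q^2 - 3*q + 8)^3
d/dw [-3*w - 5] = -3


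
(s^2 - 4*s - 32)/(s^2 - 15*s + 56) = (s + 4)/(s - 7)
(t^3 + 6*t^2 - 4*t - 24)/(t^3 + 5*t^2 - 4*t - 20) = (t + 6)/(t + 5)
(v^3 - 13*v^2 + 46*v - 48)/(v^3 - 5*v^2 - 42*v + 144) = (v - 2)/(v + 6)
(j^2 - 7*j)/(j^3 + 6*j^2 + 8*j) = (j - 7)/(j^2 + 6*j + 8)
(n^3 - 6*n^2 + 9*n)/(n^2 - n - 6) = n*(n - 3)/(n + 2)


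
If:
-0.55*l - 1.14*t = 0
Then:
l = -2.07272727272727*t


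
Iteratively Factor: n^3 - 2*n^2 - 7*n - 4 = (n - 4)*(n^2 + 2*n + 1) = (n - 4)*(n + 1)*(n + 1)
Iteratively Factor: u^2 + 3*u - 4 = (u - 1)*(u + 4)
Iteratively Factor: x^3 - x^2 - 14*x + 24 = (x - 3)*(x^2 + 2*x - 8) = (x - 3)*(x - 2)*(x + 4)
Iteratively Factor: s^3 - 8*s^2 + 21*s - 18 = (s - 3)*(s^2 - 5*s + 6) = (s - 3)*(s - 2)*(s - 3)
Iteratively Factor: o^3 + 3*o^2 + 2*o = (o + 2)*(o^2 + o) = (o + 1)*(o + 2)*(o)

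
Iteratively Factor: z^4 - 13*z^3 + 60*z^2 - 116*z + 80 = (z - 5)*(z^3 - 8*z^2 + 20*z - 16) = (z - 5)*(z - 4)*(z^2 - 4*z + 4) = (z - 5)*(z - 4)*(z - 2)*(z - 2)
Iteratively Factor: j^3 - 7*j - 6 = (j + 2)*(j^2 - 2*j - 3) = (j - 3)*(j + 2)*(j + 1)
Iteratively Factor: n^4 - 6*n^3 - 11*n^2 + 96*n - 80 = (n + 4)*(n^3 - 10*n^2 + 29*n - 20) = (n - 1)*(n + 4)*(n^2 - 9*n + 20) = (n - 4)*(n - 1)*(n + 4)*(n - 5)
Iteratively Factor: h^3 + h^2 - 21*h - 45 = (h + 3)*(h^2 - 2*h - 15) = (h - 5)*(h + 3)*(h + 3)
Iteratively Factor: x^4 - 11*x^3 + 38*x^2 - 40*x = (x)*(x^3 - 11*x^2 + 38*x - 40) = x*(x - 4)*(x^2 - 7*x + 10) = x*(x - 4)*(x - 2)*(x - 5)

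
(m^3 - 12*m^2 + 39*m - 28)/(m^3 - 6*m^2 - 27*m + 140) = (m - 1)/(m + 5)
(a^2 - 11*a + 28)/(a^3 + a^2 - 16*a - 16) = (a - 7)/(a^2 + 5*a + 4)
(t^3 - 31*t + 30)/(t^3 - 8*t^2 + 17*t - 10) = (t + 6)/(t - 2)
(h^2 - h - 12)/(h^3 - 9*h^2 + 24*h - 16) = (h + 3)/(h^2 - 5*h + 4)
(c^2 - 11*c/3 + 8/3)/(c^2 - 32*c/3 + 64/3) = (c - 1)/(c - 8)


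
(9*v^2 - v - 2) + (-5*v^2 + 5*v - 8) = 4*v^2 + 4*v - 10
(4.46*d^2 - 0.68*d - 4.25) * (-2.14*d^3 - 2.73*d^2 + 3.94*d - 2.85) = -9.5444*d^5 - 10.7206*d^4 + 28.5238*d^3 - 3.7877*d^2 - 14.807*d + 12.1125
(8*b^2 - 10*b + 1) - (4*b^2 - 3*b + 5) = 4*b^2 - 7*b - 4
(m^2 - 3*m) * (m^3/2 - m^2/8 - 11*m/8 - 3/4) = m^5/2 - 13*m^4/8 - m^3 + 27*m^2/8 + 9*m/4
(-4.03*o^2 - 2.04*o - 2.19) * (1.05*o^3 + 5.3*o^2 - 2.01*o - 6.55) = -4.2315*o^5 - 23.501*o^4 - 5.0112*o^3 + 18.8899*o^2 + 17.7639*o + 14.3445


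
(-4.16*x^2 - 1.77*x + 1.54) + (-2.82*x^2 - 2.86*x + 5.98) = -6.98*x^2 - 4.63*x + 7.52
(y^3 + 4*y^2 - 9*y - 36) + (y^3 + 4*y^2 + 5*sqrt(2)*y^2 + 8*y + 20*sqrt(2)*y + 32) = 2*y^3 + 5*sqrt(2)*y^2 + 8*y^2 - y + 20*sqrt(2)*y - 4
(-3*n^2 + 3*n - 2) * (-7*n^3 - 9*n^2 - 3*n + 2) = 21*n^5 + 6*n^4 - 4*n^3 + 3*n^2 + 12*n - 4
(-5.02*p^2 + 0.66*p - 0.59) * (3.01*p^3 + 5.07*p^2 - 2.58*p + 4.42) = -15.1102*p^5 - 23.4648*p^4 + 14.5219*p^3 - 26.8825*p^2 + 4.4394*p - 2.6078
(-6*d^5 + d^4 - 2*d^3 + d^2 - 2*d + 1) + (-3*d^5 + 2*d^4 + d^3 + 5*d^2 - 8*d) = -9*d^5 + 3*d^4 - d^3 + 6*d^2 - 10*d + 1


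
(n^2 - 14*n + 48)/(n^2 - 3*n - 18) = (n - 8)/(n + 3)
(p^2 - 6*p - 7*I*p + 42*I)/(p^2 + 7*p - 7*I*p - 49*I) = (p - 6)/(p + 7)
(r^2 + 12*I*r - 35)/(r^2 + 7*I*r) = (r + 5*I)/r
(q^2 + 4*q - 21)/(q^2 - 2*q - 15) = (-q^2 - 4*q + 21)/(-q^2 + 2*q + 15)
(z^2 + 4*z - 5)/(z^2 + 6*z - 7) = (z + 5)/(z + 7)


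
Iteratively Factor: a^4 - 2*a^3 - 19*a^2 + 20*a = (a - 1)*(a^3 - a^2 - 20*a) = a*(a - 1)*(a^2 - a - 20) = a*(a - 1)*(a + 4)*(a - 5)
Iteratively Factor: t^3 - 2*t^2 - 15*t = (t - 5)*(t^2 + 3*t) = t*(t - 5)*(t + 3)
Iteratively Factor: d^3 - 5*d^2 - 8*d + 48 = (d - 4)*(d^2 - d - 12) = (d - 4)^2*(d + 3)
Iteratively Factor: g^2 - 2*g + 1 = (g - 1)*(g - 1)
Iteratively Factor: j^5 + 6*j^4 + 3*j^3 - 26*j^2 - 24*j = (j + 3)*(j^4 + 3*j^3 - 6*j^2 - 8*j) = (j + 1)*(j + 3)*(j^3 + 2*j^2 - 8*j) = (j + 1)*(j + 3)*(j + 4)*(j^2 - 2*j) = j*(j + 1)*(j + 3)*(j + 4)*(j - 2)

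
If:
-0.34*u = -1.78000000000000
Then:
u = 5.24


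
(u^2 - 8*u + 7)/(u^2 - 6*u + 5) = (u - 7)/(u - 5)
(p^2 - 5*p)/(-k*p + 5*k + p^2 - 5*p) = p/(-k + p)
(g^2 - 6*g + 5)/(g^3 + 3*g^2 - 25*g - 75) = (g - 1)/(g^2 + 8*g + 15)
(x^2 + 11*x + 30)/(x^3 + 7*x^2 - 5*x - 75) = (x + 6)/(x^2 + 2*x - 15)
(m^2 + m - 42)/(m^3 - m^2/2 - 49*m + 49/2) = 2*(m - 6)/(2*m^2 - 15*m + 7)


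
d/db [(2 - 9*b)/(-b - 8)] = 74/(b + 8)^2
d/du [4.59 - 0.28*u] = -0.280000000000000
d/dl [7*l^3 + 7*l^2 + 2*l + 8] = 21*l^2 + 14*l + 2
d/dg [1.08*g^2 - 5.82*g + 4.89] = 2.16*g - 5.82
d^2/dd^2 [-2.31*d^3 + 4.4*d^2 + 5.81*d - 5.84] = 8.8 - 13.86*d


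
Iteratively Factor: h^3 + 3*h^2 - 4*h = (h - 1)*(h^2 + 4*h) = (h - 1)*(h + 4)*(h)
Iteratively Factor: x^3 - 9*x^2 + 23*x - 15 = (x - 1)*(x^2 - 8*x + 15) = (x - 3)*(x - 1)*(x - 5)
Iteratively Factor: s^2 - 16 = (s + 4)*(s - 4)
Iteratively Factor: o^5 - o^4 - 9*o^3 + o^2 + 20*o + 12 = (o - 3)*(o^4 + 2*o^3 - 3*o^2 - 8*o - 4) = (o - 3)*(o + 1)*(o^3 + o^2 - 4*o - 4) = (o - 3)*(o + 1)*(o + 2)*(o^2 - o - 2) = (o - 3)*(o + 1)^2*(o + 2)*(o - 2)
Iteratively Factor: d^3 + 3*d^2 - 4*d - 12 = (d - 2)*(d^2 + 5*d + 6) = (d - 2)*(d + 3)*(d + 2)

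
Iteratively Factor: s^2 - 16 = (s - 4)*(s + 4)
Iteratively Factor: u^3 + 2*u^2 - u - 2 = (u + 1)*(u^2 + u - 2) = (u + 1)*(u + 2)*(u - 1)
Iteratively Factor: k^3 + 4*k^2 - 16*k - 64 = (k - 4)*(k^2 + 8*k + 16) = (k - 4)*(k + 4)*(k + 4)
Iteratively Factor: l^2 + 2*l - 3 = (l + 3)*(l - 1)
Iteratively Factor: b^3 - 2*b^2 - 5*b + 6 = (b - 3)*(b^2 + b - 2) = (b - 3)*(b - 1)*(b + 2)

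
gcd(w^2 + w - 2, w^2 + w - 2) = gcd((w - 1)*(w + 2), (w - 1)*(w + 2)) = w^2 + w - 2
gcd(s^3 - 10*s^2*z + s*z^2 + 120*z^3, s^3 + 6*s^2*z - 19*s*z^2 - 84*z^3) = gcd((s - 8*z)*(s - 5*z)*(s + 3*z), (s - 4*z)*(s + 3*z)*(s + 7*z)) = s + 3*z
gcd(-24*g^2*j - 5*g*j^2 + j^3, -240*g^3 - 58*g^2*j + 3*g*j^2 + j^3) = 8*g - j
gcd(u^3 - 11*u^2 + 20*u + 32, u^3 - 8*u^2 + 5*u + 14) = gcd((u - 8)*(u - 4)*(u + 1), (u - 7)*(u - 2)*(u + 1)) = u + 1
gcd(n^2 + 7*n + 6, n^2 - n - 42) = n + 6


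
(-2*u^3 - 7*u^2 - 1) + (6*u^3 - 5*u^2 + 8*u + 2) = 4*u^3 - 12*u^2 + 8*u + 1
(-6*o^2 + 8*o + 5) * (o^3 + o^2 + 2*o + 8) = -6*o^5 + 2*o^4 + o^3 - 27*o^2 + 74*o + 40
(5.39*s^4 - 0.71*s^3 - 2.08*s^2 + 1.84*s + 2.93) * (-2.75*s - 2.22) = -14.8225*s^5 - 10.0133*s^4 + 7.2962*s^3 - 0.4424*s^2 - 12.1423*s - 6.5046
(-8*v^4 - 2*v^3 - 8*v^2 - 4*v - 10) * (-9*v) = 72*v^5 + 18*v^4 + 72*v^3 + 36*v^2 + 90*v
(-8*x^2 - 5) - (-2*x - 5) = -8*x^2 + 2*x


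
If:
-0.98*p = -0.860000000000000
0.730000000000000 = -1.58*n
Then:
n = -0.46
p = 0.88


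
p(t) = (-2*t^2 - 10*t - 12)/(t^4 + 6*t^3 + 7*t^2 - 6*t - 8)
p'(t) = (-4*t - 10)/(t^4 + 6*t^3 + 7*t^2 - 6*t - 8) + (-2*t^2 - 10*t - 12)*(-4*t^3 - 18*t^2 - 14*t + 6)/(t^4 + 6*t^3 + 7*t^2 - 6*t - 8)^2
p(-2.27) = -0.20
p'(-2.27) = -0.38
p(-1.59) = -0.77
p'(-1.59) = -1.82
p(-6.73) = -0.06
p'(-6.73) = -0.02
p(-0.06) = 1.50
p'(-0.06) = -0.05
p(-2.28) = -0.20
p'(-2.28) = -0.38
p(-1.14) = -4.34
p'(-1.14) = -33.86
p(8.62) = -0.03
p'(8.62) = 0.01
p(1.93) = -0.61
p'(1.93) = 0.84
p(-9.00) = -0.03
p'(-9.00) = -0.00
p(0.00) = 1.50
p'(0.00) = 0.12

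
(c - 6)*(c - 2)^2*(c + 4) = c^4 - 6*c^3 - 12*c^2 + 88*c - 96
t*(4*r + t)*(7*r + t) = 28*r^2*t + 11*r*t^2 + t^3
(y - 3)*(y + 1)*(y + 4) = y^3 + 2*y^2 - 11*y - 12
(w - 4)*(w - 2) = w^2 - 6*w + 8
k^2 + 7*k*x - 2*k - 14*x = (k - 2)*(k + 7*x)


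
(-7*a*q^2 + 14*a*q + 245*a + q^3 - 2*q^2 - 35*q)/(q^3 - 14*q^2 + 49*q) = (-7*a*q - 35*a + q^2 + 5*q)/(q*(q - 7))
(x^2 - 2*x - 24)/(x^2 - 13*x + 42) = (x + 4)/(x - 7)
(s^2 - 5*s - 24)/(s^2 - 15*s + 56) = (s + 3)/(s - 7)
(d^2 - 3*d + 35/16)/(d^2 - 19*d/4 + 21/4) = (d - 5/4)/(d - 3)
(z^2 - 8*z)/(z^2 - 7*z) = (z - 8)/(z - 7)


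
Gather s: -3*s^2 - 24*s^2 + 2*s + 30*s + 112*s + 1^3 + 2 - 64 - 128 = -27*s^2 + 144*s - 189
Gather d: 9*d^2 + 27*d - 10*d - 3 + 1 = 9*d^2 + 17*d - 2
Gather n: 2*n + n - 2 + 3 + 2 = 3*n + 3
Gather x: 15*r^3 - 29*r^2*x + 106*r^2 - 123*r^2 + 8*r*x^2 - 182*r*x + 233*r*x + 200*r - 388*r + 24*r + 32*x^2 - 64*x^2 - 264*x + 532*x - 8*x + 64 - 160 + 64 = 15*r^3 - 17*r^2 - 164*r + x^2*(8*r - 32) + x*(-29*r^2 + 51*r + 260) - 32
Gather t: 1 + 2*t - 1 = 2*t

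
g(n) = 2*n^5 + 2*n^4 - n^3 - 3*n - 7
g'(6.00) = 14577.00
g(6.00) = 17903.00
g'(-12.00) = 193101.00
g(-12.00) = -454435.00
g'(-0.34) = -3.53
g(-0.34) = -5.92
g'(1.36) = 45.79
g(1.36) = 2.55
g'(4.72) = 5734.67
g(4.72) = 5551.67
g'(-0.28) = -3.35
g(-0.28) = -6.13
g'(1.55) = 77.30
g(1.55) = 14.06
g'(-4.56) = 3499.81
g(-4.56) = -2977.00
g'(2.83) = 795.72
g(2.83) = 453.18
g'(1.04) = 14.45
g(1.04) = -6.47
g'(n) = 10*n^4 + 8*n^3 - 3*n^2 - 3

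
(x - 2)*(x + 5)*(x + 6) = x^3 + 9*x^2 + 8*x - 60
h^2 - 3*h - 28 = (h - 7)*(h + 4)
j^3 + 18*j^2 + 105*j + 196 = (j + 4)*(j + 7)^2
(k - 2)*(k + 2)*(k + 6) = k^3 + 6*k^2 - 4*k - 24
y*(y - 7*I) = y^2 - 7*I*y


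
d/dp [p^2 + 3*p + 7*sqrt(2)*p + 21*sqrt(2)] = 2*p + 3 + 7*sqrt(2)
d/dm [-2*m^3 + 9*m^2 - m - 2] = -6*m^2 + 18*m - 1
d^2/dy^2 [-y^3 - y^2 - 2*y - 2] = -6*y - 2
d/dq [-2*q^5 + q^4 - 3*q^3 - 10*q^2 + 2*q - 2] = -10*q^4 + 4*q^3 - 9*q^2 - 20*q + 2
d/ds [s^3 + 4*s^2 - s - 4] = 3*s^2 + 8*s - 1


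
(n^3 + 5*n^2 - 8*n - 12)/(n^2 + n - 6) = (n^2 + 7*n + 6)/(n + 3)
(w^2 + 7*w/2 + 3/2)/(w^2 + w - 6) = (w + 1/2)/(w - 2)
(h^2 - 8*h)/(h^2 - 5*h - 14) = h*(8 - h)/(-h^2 + 5*h + 14)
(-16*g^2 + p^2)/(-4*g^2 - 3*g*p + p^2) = (4*g + p)/(g + p)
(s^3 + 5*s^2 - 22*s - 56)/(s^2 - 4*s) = s + 9 + 14/s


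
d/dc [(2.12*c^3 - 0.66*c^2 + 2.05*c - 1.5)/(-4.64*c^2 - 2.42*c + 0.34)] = (-9.8368*c^4 - 10.2608*c^3 + 13.2716*c^2 - 14.3688*c - 2.933)/(21.5296*c^4 + 22.4576*c^3 + 2.7012*c^2 - 1.6456*c + 0.1156)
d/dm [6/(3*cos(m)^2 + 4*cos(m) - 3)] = 12*(3*cos(m) + 2)*sin(m)/(-3*sin(m)^2 + 4*cos(m))^2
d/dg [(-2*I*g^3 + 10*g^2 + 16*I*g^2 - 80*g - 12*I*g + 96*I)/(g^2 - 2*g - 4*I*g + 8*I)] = (-2*I*g^4 + g^3*(-16 + 8*I) + g^2*(172 - 60*I) + g*(-256 - 32*I) - 288 - 448*I)/(g^4 + g^3*(-4 - 8*I) + g^2*(-12 + 32*I) + g*(64 - 32*I) - 64)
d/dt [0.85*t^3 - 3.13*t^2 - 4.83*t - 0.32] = 2.55*t^2 - 6.26*t - 4.83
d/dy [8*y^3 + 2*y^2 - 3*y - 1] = 24*y^2 + 4*y - 3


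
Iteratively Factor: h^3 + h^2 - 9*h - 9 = (h + 3)*(h^2 - 2*h - 3) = (h - 3)*(h + 3)*(h + 1)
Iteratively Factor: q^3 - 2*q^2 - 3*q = (q - 3)*(q^2 + q) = (q - 3)*(q + 1)*(q)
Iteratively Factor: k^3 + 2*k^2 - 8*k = (k - 2)*(k^2 + 4*k) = (k - 2)*(k + 4)*(k)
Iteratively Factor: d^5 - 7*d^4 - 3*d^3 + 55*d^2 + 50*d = (d)*(d^4 - 7*d^3 - 3*d^2 + 55*d + 50) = d*(d + 1)*(d^3 - 8*d^2 + 5*d + 50) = d*(d + 1)*(d + 2)*(d^2 - 10*d + 25) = d*(d - 5)*(d + 1)*(d + 2)*(d - 5)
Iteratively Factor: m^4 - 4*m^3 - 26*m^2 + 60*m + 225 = (m - 5)*(m^3 + m^2 - 21*m - 45) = (m - 5)*(m + 3)*(m^2 - 2*m - 15) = (m - 5)*(m + 3)^2*(m - 5)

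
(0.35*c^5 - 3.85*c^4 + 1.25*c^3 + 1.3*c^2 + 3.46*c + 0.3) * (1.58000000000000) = 0.553*c^5 - 6.083*c^4 + 1.975*c^3 + 2.054*c^2 + 5.4668*c + 0.474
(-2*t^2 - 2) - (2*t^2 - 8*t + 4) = -4*t^2 + 8*t - 6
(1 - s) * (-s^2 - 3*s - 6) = s^3 + 2*s^2 + 3*s - 6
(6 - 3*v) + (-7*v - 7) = -10*v - 1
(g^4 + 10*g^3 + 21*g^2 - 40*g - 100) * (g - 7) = g^5 + 3*g^4 - 49*g^3 - 187*g^2 + 180*g + 700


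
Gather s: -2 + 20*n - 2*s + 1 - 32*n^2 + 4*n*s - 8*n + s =-32*n^2 + 12*n + s*(4*n - 1) - 1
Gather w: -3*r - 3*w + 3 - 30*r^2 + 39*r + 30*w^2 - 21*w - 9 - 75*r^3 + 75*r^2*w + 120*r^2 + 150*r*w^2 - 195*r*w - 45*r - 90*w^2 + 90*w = -75*r^3 + 90*r^2 - 9*r + w^2*(150*r - 60) + w*(75*r^2 - 195*r + 66) - 6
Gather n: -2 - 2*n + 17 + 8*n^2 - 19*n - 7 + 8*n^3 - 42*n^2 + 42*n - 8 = 8*n^3 - 34*n^2 + 21*n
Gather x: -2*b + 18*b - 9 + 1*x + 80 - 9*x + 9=16*b - 8*x + 80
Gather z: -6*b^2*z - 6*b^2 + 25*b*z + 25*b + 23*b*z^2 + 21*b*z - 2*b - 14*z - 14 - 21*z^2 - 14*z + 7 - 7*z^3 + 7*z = -6*b^2 + 23*b - 7*z^3 + z^2*(23*b - 21) + z*(-6*b^2 + 46*b - 21) - 7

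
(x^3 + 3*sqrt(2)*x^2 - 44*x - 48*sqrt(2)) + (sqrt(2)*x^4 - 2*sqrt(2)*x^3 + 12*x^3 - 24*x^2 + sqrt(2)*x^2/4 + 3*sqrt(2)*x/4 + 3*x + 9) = sqrt(2)*x^4 - 2*sqrt(2)*x^3 + 13*x^3 - 24*x^2 + 13*sqrt(2)*x^2/4 - 41*x + 3*sqrt(2)*x/4 - 48*sqrt(2) + 9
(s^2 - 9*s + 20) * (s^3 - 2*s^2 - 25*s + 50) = s^5 - 11*s^4 + 13*s^3 + 235*s^2 - 950*s + 1000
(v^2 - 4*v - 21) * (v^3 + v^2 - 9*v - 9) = v^5 - 3*v^4 - 34*v^3 + 6*v^2 + 225*v + 189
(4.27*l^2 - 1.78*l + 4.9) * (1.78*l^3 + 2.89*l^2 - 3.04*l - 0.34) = 7.6006*l^5 + 9.1719*l^4 - 9.403*l^3 + 18.1204*l^2 - 14.2908*l - 1.666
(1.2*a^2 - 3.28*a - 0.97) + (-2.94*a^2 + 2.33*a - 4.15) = -1.74*a^2 - 0.95*a - 5.12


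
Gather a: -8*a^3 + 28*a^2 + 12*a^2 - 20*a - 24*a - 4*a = -8*a^3 + 40*a^2 - 48*a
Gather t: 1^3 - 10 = -9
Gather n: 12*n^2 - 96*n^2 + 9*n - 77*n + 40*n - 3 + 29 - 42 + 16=-84*n^2 - 28*n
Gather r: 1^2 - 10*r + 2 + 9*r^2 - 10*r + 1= 9*r^2 - 20*r + 4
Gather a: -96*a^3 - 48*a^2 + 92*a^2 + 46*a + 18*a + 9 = -96*a^3 + 44*a^2 + 64*a + 9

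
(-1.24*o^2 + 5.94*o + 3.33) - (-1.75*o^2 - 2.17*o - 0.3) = 0.51*o^2 + 8.11*o + 3.63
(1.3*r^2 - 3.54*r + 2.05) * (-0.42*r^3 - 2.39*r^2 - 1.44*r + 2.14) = -0.546*r^5 - 1.6202*r^4 + 5.7276*r^3 + 2.9801*r^2 - 10.5276*r + 4.387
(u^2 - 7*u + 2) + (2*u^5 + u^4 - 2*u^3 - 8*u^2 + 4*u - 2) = 2*u^5 + u^4 - 2*u^3 - 7*u^2 - 3*u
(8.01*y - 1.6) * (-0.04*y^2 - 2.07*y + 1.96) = -0.3204*y^3 - 16.5167*y^2 + 19.0116*y - 3.136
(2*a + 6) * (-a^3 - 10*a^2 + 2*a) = -2*a^4 - 26*a^3 - 56*a^2 + 12*a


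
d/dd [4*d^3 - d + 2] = 12*d^2 - 1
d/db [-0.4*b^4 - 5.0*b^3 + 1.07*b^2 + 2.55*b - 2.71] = -1.6*b^3 - 15.0*b^2 + 2.14*b + 2.55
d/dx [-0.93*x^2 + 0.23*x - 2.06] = 0.23 - 1.86*x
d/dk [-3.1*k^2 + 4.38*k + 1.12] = 4.38 - 6.2*k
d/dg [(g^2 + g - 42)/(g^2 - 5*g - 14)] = 2*(-3*g^2 + 28*g - 112)/(g^4 - 10*g^3 - 3*g^2 + 140*g + 196)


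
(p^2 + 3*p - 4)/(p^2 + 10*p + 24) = (p - 1)/(p + 6)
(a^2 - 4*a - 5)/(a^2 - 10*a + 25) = (a + 1)/(a - 5)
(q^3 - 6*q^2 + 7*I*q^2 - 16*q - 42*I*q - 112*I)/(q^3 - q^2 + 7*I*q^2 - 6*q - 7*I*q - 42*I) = (q - 8)/(q - 3)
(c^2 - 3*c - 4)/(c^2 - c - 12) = (c + 1)/(c + 3)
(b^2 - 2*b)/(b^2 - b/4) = 4*(b - 2)/(4*b - 1)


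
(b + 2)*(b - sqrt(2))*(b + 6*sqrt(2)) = b^3 + 2*b^2 + 5*sqrt(2)*b^2 - 12*b + 10*sqrt(2)*b - 24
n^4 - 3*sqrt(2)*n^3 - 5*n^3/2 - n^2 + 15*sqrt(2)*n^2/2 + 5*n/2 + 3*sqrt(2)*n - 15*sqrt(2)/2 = (n - 5/2)*(n - 1)*(n + 1)*(n - 3*sqrt(2))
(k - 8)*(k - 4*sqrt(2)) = k^2 - 8*k - 4*sqrt(2)*k + 32*sqrt(2)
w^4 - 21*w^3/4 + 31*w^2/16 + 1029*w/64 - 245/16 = (w - 4)*(w - 7/4)*(w - 5/4)*(w + 7/4)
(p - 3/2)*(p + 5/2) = p^2 + p - 15/4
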